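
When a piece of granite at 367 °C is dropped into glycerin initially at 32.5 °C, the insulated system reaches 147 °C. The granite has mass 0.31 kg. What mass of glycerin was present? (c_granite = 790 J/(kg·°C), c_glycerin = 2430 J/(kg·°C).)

Net heat exchanged in the isolated system is zero:
0.31·790·(147 − 367) + m·2430·(147 − 32.5) = 0
278235 m = 53878
m = 53878/278235 ≈ 0.1936 kg

m ≈ 0.194 kg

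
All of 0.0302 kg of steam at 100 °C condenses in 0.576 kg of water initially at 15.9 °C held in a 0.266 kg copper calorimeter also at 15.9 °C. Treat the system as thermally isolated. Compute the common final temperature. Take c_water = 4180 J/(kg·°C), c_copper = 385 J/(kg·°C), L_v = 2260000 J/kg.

Energy conservation, ΣQ = 0:
condense steam: −0.0302·2260000 = −68252; condensate cools 100→T: 0.0302·4180·(T − 100) = 126.24(T − 100); original water: 2407.7(T − 15.9); cup: 102.41(T − 15.9)
2636.3 T = 68252 + 12624 + 39910 = 120786
T ≈ 45.82 °C, under the boiling point, so the assumption holds.

T_f ≈ 45.8 °C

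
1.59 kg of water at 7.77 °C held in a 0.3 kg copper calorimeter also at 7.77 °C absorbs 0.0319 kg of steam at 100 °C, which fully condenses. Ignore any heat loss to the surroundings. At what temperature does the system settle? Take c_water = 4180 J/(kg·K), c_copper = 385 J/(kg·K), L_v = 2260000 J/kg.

T_f ≈ 20.0 °C

Heat gained plus heat lost sum to zero:
latent heat released on condensation: 0.0319×2260000 = 72094; condensate cools 100→T: 0.0319×4180×(T − 100) = 133.34(T − 100); original water: 6646.2(T − 7.77); copper cup: 0.3×385×(T − 7.77) = 115.5(T − 7.77)
6895 T = 72094 + 13334 + 52538 = 137967
T ≈ 20.01 °C — below 100 °C, confirming all the steam condensed.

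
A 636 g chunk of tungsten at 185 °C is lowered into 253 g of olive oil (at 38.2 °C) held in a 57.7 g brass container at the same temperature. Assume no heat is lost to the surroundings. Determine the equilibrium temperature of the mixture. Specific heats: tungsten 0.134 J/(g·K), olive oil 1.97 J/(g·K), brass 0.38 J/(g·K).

T_f ≈ 58.9 °C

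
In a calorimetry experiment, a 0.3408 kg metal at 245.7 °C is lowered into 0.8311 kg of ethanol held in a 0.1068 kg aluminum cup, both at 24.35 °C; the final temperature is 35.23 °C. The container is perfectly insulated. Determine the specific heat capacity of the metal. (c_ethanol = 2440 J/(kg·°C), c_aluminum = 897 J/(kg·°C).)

c ≈ 322 J/(kg·°C)

Net heat exchanged in the isolated system is zero:
0.3408·c·(35.23 − 245.7) + 0.8311·2440·(35.23 − 24.35) + 0.1068·897·(35.23 − 24.35) = 0
-71.73 c = -23106
c = -23106/-71.73 ≈ 322.1 J/(kg·°C)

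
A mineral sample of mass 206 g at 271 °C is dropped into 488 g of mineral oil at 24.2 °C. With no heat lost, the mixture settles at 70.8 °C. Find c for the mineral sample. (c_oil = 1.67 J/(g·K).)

c ≈ 0.921 J/(g·K)

m_s c (T_s − T_f) = m_oil c_oil (T_f − T_0):
206×c×(271 − 70.8) = 488×1.67×(70.8 − 24.2)
41241 c = 37977  ⇒  c ≈ 0.9209 J/(g·K)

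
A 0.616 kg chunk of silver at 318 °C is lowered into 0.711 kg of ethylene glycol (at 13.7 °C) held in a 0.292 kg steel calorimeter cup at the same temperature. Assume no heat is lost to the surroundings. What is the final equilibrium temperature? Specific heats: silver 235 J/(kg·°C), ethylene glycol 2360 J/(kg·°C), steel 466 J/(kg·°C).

T_f = Σ m_i c_i T_i / Σ m_i c_i:
T_f = (144.76*318 + 1678*13.7 + 136.07*13.7) / (144.76 + 1678 + 136.07)
    = 70886 / 1958.8 ≈ 36.19 °C

T_f ≈ 36.2 °C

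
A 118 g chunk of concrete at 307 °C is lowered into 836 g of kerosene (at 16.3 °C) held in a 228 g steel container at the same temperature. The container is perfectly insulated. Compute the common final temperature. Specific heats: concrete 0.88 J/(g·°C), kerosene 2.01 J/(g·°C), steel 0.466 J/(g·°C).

T_f ≈ 32.3 °C

Heat gained plus heat lost sum to zero:
118×0.88×(T − 307) + 836×2.01×(T − 16.3) + 228×0.466×(T − 16.3) = 0
1890.4 T = 61001
T ≈ 32.27 °C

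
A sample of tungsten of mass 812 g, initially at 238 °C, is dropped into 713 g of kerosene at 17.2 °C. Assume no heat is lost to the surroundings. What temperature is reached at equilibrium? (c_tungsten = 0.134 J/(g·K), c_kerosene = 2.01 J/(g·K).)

T_f ≈ 32.8 °C

Let T be the final temperature. ΣQ_i = 0:
812·0.134·(T − 238) + 713·2.01·(T − 17.2) = 0
108.81(T − 238) + 1433.1(T − 17.2) = 0
(108.81 + 1433.1) T = 108.81·238 + 1433.1·17.2
T = 50546 / 1541.9 = 32.8 °C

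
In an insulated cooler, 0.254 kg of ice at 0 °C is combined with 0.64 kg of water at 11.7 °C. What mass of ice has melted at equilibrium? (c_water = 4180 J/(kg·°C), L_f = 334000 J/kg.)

Heat available from the water dropping to 0 °C: 0.64·4180·11.7 = 31300 J.
Fully melting the ice requires m_ice L_f = 0.254·334000 = 84836 J.
Since 31300 < 84836 J, not all the ice melts; equilibrium is at 0 °C.
m_melted·334000 = 31300  ⇒  m_melted ≈ 0.09371 kg.

m_melted ≈ 0.0937 kg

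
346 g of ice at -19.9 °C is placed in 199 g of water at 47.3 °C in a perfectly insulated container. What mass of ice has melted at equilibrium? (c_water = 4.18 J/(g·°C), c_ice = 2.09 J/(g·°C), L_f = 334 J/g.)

Water can give up m c ΔT = 199×4.18×47.3 = 39345 J before reaching 0 °C.
Of that, 346×2.09×19.9 = 14390 J goes to bring the ice to 0 °C, leaving 24955 J.
To melt every bit of ice: 346×334 = 115564 J.
24955 J < 115564 J, so only part of the ice melts and the system sits at 0 °C.
Mass melted = 24955/334 ≈ 74.71 g.

m_melted ≈ 74.7 g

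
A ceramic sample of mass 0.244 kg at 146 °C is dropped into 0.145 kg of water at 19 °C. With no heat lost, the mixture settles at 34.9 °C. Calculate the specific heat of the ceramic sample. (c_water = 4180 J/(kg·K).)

c ≈ 355 J/(kg·K)

Net heat exchanged in the isolated system is zero:
0.244·c·(34.9 − 146) + 0.145·4180·(34.9 − 19) = 0
-27.11 c = -9637
c = -9637/-27.11 ≈ 355.5 J/(kg·K)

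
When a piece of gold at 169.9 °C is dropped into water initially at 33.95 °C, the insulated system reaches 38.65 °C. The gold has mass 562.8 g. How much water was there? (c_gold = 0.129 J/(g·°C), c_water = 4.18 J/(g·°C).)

m ≈ 485 g

Let T be the final temperature. ΣQ_i = 0:
562.8·0.129·(38.65 − 169.9) + m·4.18·(38.65 − 33.95) = 0
19.65 m = 9528.9
m = 9528.9/19.65 ≈ 485 g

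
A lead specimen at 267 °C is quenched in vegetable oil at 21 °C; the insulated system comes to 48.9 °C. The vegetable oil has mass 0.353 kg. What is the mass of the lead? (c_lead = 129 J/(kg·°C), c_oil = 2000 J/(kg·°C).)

m ≈ 0.7 kg

Setting the total heat transfer to zero:
m×129×(48.9 − 267) + 0.353×2000×(48.9 − 21) = 0
-28135 m = -19697
m = -19697/-28135 ≈ 0.7001 kg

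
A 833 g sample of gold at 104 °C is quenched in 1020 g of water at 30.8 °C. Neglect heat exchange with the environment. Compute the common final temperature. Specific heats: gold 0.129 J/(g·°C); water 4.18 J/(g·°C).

Conservation of energy gives ΣQ = 0:
833*0.129*(T − 104) + 1020*4.18*(T − 30.8) = 0
107.46(T − 104) + 4263.6(T − 30.8) = 0
(107.46 + 4263.6) T = 107.46*104 + 4263.6*30.8
T ≈ 32.60 °C

T_f ≈ 32.6 °C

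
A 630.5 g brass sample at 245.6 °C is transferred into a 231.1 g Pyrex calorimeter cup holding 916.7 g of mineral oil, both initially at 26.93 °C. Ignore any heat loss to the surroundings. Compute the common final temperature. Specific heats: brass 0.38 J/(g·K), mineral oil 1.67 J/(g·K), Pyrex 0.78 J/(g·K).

T_f ≈ 53.8 °C

Taking heat into each body as positive, Σ m c ΔT = 0:
630.5*0.38*(T − 245.6) + 916.7*1.67*(T − 26.93) + 231.1*0.78*(T − 26.93) = 0
239.59(T − 245.6) + 1530.9(T − 26.93) + 180.26(T − 26.93) = 0
(239.59 + 1530.9 + 180.26) T = 239.59*245.6 + 1530.9*26.93 + 180.26*26.93
T = 104924/1950.7 ≈ 53.79 °C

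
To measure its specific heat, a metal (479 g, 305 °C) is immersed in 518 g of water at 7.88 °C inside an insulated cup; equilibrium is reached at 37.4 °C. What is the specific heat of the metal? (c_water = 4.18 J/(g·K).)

c ≈ 0.499 J/(g·K)

Heat lost by the metal = heat gained by the water:
479×c×(305 − 37.4) = 518×4.18×(37.4 − 7.88)
128180 c = 63918  ⇒  c ≈ 0.4987 J/(g·K)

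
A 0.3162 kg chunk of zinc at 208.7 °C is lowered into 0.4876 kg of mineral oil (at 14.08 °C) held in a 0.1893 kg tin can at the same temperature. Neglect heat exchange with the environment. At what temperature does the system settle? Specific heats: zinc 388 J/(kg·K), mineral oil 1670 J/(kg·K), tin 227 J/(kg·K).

T_f ≈ 38.4 °C

With ΣQ=0 the equilibrium temperature is the m·c-weighted mean:
T_f = (122.69*208.7 + 814.29*14.08 + 42.97*14.08) / (122.69 + 814.29 + 42.97)
    = 37675 / 979.95 ≈ 38.45 °C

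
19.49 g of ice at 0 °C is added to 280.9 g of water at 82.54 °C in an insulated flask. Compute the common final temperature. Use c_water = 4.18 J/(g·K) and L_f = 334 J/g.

T_f ≈ 72.0 °C

Taking heat into each body as positive, Σ m c ΔT = 0:
latent heat to melt: 19.49×334 = 6509.7; meltwater 0→T: 19.49×4.18×T = 81.47 T; water cools: 280.9×4.18×(T − 82.54) = 1174.2(T − 82.54)
1255.6 T = 96915 − 6509.7 = 90406
T ≈ 72.00 °C. Since T > 0 °C, the all-ice-melts assumption holds.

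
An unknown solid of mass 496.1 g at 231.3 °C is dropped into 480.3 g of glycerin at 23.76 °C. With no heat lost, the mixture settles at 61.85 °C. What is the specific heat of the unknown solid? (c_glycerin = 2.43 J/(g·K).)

c ≈ 0.529 J/(g·K)

m_s c (T_s − T_f) = m_glycerin c_glycerin (T_f − T_0):
496.1·c·(231.3 − 61.85) = 480.3·2.43·(61.85 − 23.76)
84064 c = 44456  ⇒  c ≈ 0.5288 J/(g·K)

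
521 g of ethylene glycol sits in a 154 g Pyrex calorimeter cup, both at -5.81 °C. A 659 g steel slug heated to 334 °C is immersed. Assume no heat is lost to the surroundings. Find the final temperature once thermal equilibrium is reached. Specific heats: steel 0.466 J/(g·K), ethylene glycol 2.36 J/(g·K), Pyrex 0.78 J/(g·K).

T_f ≈ 57.2 °C

Let T be the final temperature. ΣQ_i = 0:
659×0.466×(T − 334) + 521×2.36×(T − (-5.81)) + 154×0.78×(T − (-5.81)) = 0
1656.8 T = 94728
T = 94728 / 1656.8 = 57.2 °C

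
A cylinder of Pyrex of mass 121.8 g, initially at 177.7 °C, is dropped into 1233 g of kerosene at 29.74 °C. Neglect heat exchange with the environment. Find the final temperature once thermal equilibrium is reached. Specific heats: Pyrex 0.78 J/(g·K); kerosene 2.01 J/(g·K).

T_f ≈ 35.2 °C

Set heat shed by the hot body equal to heat absorbed by the cold body:
121.8·0.78·(177.7 − T) = 1233·2.01·(T − 29.74)
95(177.7 − T) = 2478.3(T − 29.74)
2573.3 T = 90588  ⇒  T ≈ 35.20 °C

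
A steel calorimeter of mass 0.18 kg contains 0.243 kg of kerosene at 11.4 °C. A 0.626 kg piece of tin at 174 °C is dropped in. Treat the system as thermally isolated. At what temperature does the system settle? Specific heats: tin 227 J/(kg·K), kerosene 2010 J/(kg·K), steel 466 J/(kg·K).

Let T be the final temperature. ΣQ_i = 0:
0.626·227·(T − 174) + 0.243·2010·(T − 11.4) + 0.18·466·(T − 11.4) = 0
142.1(T − 174) + 488.43(T − 11.4) + 83.88(T − 11.4) = 0
(142.1 + 488.43 + 83.88) T = 142.1·174 + 488.43·11.4 + 83.88·11.4
T ≈ 43.74 °C

T_f ≈ 43.7 °C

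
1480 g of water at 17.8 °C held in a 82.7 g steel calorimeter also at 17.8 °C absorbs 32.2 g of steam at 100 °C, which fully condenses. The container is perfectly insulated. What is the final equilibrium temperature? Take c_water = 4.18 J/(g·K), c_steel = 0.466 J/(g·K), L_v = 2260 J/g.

T_f ≈ 31.0 °C

Heat gained plus heat lost sum to zero:
latent heat released on condensation: 32.2×2260 = 72772
  condensate cools 100→T: 32.2×4.18×(T − 100) = 134.6(T − 100)
  original water: 6186.4(T − 17.8)
  steel cup: 82.7×0.466×(T − 17.8) = 38.54(T − 17.8)
6359.5 T = 72772 + 13460 + 110804 = 197035
T ≈ 30.98 °C, under the boiling point, so the assumption holds.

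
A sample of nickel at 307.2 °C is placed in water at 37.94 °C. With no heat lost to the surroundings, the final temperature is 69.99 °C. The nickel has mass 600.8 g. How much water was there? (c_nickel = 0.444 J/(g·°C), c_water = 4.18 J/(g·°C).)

m ≈ 472 g

Setting the total heat transfer to zero:
600.8×0.444×(69.99 − 307.2) + m×4.18×(69.99 − 37.94) = 0
133.97 m = 63277
m = 63277/133.97 ≈ 472.3 g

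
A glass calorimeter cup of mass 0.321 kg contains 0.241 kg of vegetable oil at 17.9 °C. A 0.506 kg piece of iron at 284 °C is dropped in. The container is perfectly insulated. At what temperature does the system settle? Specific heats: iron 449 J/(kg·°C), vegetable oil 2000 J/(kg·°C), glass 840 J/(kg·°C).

Taking heat into each body as positive, Σ m c ΔT = 0:
0.506·449·(T − 284) + 0.241·2000·(T − 17.9) + 0.321·840·(T − 17.9) = 0
978.83 T = 77977
T = 77977/978.83 ≈ 79.66 °C

T_f ≈ 79.7 °C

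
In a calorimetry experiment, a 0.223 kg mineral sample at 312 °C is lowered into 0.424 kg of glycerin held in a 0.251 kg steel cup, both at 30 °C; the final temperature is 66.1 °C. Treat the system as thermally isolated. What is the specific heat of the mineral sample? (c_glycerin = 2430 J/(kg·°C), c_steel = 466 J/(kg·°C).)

c ≈ 755 J/(kg·°C)

Heat gained plus heat lost sum to zero:
0.223·c·(66.1 − 312) + 0.424·2430·(66.1 − 30) + 0.251·466·(66.1 − 30) = 0
-54.84 c = -41417
c = -41417/-54.84 ≈ 755.3 J/(kg·°C)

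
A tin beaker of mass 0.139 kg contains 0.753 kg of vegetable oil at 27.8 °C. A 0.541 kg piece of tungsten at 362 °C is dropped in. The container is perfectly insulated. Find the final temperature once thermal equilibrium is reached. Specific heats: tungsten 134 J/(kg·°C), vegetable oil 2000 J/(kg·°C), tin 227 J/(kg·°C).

T_f ≈ 42.8 °C

T_f = Σ m_i c_i T_i / Σ m_i c_i:
T_f = (72.49×362 + 1506×27.8 + 31.55×27.8) / (72.49 + 1506 + 31.55)
    = 68987 / 1610 ≈ 42.85 °C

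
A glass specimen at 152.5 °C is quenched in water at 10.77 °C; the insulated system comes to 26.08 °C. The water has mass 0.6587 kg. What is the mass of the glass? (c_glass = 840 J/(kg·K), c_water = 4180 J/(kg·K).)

m ≈ 0.397 kg

Conservation of energy gives ΣQ = 0:
m·840·(26.08 − 152.5) + 0.6587·4180·(26.08 − 10.77) = 0
-106193 m = -42154
m = -42154/-106193 ≈ 0.397 kg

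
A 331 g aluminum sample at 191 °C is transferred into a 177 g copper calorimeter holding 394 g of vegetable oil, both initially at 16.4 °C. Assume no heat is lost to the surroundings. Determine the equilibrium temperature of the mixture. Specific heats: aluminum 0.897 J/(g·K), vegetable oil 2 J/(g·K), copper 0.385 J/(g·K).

T_f ≈ 61.4 °C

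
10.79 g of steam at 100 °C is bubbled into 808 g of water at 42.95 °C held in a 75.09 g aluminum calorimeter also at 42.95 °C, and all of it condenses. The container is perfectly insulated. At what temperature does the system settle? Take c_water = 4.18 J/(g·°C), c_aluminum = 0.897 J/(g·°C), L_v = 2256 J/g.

T_f ≈ 50.7 °C

Energy balance with sensible and latent terms:
latent heat released on condensation: 10.79·2256 = 24342; condensate cools 100→T: 10.79·4.18·(T − 100) = 45.1(T − 100); original water: 3377.4(T − 42.95); cup: 67.36(T − 42.95)
3489.9 T = 24342 + 4510.2 + 147954 = 176806
T ≈ 50.66 °C — below 100 °C, confirming all the steam condensed.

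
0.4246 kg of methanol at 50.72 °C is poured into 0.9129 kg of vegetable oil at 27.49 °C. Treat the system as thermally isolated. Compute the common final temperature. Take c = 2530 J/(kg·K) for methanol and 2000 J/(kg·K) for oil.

Set heat shed by the hot body equal to heat absorbed by the cold body:
0.4246*2530*(50.72 − T) = 0.9129*2000*(T − 27.49)
1074.2(50.72 − T) = 1825.8(T − 27.49)
2900 T = 104677  ⇒  T ≈ 36.09 °C

T_f ≈ 36.1 °C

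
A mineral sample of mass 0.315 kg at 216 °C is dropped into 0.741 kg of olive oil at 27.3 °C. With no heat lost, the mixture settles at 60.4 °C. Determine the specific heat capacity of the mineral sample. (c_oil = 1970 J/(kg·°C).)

c ≈ 986 J/(kg·°C)

m_s c (T_s − T_f) = m_oil c_oil (T_f − T_0):
0.315·c·(216 − 60.4) = 0.741·1970·(60.4 − 27.3)
49.01 c = 48318  ⇒  c ≈ 985.8 J/(kg·°C)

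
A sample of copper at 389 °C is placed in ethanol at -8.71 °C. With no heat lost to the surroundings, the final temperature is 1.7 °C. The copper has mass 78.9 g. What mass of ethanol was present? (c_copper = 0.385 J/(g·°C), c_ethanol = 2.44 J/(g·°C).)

m ≈ 463 g

Let T be the final temperature. ΣQ_i = 0:
78.9×0.385×(1.7 − 389) + m×2.44×(1.7 − (-8.71)) = 0
25.4 m = 11765
m = 11765/25.4 ≈ 463.2 g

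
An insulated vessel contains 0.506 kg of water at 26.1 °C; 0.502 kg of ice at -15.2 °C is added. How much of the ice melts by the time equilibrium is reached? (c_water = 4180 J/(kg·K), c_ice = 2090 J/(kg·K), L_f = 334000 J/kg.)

Water can give up m c ΔT = 0.506·4180·26.1 = 55204 J before reaching 0 °C.
Warming the ice to 0 °C takes 0.502·2090·15.2 = 15948 J, leaving 39256 J for melting.
To melt every bit of ice: 0.502·334000 = 167668 J.
39256 J < 167668 J, so only part of the ice melts and the system sits at 0 °C.
m_melt = 39256 / L_f = 0.1175 kg.

m_melted ≈ 0.118 kg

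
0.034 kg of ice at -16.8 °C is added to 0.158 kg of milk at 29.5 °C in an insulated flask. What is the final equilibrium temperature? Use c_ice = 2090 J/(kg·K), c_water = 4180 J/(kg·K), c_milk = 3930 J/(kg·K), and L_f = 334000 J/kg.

T_f ≈ 7.6 °C

Conservation of energy gives ΣQ = 0:
warm ice to 0 °C: 0.034×2090×(0 − (-16.8)) = 1193.8
  melt ice: 0.034×334000 = 11356
  meltwater 0→T: 0.034×4180×T = 142.12 T
  milk: 620.94(T − 29.5)
763.06 T = 18318 − 12550 = 5767.9
T ≈ 7.56 °C. Since T > 0 °C, the all-ice-melts assumption holds.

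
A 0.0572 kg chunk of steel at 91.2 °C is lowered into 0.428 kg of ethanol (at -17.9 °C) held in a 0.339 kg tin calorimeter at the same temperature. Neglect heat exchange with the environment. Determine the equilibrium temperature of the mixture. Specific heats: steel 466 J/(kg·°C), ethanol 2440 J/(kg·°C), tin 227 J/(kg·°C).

Net heat exchanged in the isolated system is zero:
0.0572*466*(T − 91.2) + 0.428*2440*(T − (-17.9)) + 0.339*227*(T − (-17.9)) = 0
26.66(T − 91.2) + 1044.3(T − (-17.9)) + 76.95(T − (-17.9)) = 0
(26.66 + 1044.3 + 76.95) T = 26.66*91.2 + 1044.3*(-17.9) + 76.95*(-17.9)
T ≈ -15.37 °C

T_f ≈ -15.4 °C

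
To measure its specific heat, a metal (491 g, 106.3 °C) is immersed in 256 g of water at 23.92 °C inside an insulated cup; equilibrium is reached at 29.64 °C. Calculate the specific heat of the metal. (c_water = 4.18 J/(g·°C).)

Taking heat into each body as positive, Σ m c ΔT = 0:
491×c×(29.64 − 106.3) + 256×4.18×(29.64 − 23.92) = 0
-37640 c = -6120.9
c = -6120.9/-37640 ≈ 0.1626 J/(g·°C)

c ≈ 0.163 J/(g·°C)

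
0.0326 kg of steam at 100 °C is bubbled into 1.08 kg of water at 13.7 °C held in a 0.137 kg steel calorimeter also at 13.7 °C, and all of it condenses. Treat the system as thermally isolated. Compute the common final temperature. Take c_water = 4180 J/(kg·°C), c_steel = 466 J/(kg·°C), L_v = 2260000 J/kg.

T_f ≈ 31.8 °C

Net heat exchanged in the isolated system is zero:
condense steam: −0.0326·2260000 = −73676; condensate cools 100→T: 0.0326·4180·(T − 100) = 136.27(T − 100); water warms: 1.08·4180·(T − 13.7) = 4514.4(T − 13.7); cup: 63.84(T − 13.7)
4714.5 T = 73676 + 13627 + 62722 = 150025
T ≈ 31.82 °C, under the boiling point, so the assumption holds.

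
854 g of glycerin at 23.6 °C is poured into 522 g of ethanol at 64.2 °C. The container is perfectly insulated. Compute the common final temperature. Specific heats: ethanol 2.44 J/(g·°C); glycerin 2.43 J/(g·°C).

T_f ≈ 39.0 °C

T_f = Σ m_i c_i T_i / Σ m_i c_i:
T_f = (1273.7*64.2 + 2075.2*23.6) / (1273.7 + 2075.2)
    = 130745 / 3348.9 ≈ 39.04 °C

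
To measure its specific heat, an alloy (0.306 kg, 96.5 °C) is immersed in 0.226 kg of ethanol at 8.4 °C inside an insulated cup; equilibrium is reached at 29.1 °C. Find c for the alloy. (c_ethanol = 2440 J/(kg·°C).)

c ≈ 553 J/(kg·°C)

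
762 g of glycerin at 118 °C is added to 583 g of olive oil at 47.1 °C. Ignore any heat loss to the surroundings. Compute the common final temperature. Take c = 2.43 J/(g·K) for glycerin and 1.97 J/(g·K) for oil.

Set heat shed by the hot body equal to heat absorbed by the cold body:
762·2.43·(118 − T) = 583·1.97·(T − 47.1)
1851.7(118 − T) = 1148.5(T − 47.1)
3000.2 T = 272591  ⇒  T ≈ 90.86 °C

T_f ≈ 90.9 °C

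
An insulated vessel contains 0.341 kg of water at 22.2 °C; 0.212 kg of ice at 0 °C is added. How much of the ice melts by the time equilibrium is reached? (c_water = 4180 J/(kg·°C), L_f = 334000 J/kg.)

m_melted ≈ 0.0947 kg

Heat available from the water dropping to 0 °C: 0.341·4180·22.2 = 31643 J.
To melt every bit of ice: 0.212·334000 = 70808 J.
Since 31643 < 70808 J, not all the ice melts; equilibrium is at 0 °C.
Mass melted = 31643/334000 ≈ 0.09474 kg.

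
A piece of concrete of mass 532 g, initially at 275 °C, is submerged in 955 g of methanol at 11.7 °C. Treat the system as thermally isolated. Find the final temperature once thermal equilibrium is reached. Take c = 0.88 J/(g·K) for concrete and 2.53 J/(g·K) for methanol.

Energy conservation, ΣQ = 0:
532·0.88·(T − 275) + 955·2.53·(T − 11.7) = 0
(468.16 + 2416.1) T = 468.16·275 + 2416.1·11.7
T = 157013 / 2884.3 = 54.4 °C

T_f ≈ 54.4 °C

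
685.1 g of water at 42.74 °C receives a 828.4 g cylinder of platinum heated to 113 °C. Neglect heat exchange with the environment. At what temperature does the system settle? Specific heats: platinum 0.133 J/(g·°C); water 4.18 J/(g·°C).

T_f ≈ 45.3 °C

Net heat exchanged in the isolated system is zero:
828.4×0.133×(T − 113) + 685.1×4.18×(T − 42.74) = 0
110.18(T − 113) + 2863.7(T − 42.74) = 0
2973.9 T = 134845
T = 134845 / 2973.9 = 45.3 °C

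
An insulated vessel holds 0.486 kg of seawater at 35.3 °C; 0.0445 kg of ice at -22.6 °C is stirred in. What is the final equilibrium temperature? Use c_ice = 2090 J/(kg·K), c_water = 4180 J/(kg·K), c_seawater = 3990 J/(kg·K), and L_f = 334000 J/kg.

T_f ≈ 24.2 °C

Conservation of energy gives ΣQ = 0:
warm ice to 0 °C: 0.0445·2090·(0 − (-22.6)) = 2101.9
  fusion: m_ice L_f = 0.0445·334000 = 14863
  meltwater 0→T: 0.0445·4180·T = 186.01 T
  seawater: 1939.1(T − 35.3)
2125.1 T = 68452 − 16965 = 51487
T ≈ 24.23 °C. Since T > 0 °C, the all-ice-melts assumption holds.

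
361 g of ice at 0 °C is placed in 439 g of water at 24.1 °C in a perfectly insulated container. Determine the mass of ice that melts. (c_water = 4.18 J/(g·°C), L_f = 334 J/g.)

m_melted ≈ 132 g

Cooling the water to 0 °C releases 439·4.18·24.1 = 44224 J.
To melt every bit of ice: 361·334 = 120574 J.
That's not enough to melt it all — equilibrium is at 0 °C with ice remaining.
Mass melted = 44224/334 ≈ 132.4 g.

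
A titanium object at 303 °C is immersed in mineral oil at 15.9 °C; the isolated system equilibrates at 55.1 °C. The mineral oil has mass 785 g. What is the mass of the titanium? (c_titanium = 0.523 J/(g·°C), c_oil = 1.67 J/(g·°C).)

m ≈ 396 g

Heat lost by the titanium = heat gained by the oil:
m·0.523·(303 − 55.1) = 785·1.67·(55.1 − 15.9)
129.65 m = 51389  ⇒  m ≈ 396.4 g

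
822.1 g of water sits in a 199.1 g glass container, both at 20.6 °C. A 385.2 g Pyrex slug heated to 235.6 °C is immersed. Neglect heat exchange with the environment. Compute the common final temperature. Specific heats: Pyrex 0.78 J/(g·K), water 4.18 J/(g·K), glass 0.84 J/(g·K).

T_f is the heat-capacity-weighted average of the initial temperatures:
T_f = (300.46·235.6 + 3436.4·20.6 + 167.24·20.6) / (300.46 + 3436.4 + 167.24)
    = 145022 / 3904.1 ≈ 37.15 °C

T_f ≈ 37.1 °C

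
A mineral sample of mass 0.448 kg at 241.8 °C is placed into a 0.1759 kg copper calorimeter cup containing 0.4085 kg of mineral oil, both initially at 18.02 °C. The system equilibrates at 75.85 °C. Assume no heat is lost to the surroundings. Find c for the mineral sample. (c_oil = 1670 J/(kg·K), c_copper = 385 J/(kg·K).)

Let T be the final temperature. ΣQ_i = 0:
0.448·c·(75.85 − 241.8) + 0.4085·1670·(75.85 − 18.02) + 0.1759·385·(75.85 − 18.02) = 0
-74.35 c = -43368
c = -43368/-74.35 ≈ 583.3 J/(kg·K)

c ≈ 583 J/(kg·K)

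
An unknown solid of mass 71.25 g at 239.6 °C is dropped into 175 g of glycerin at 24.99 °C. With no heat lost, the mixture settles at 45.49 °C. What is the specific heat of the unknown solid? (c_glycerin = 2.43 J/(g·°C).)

c ≈ 0.63 J/(g·°C)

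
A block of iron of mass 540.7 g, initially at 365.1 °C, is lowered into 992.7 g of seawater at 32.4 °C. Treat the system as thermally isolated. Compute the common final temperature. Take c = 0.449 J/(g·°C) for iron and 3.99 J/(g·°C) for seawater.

Let T be the final temperature. ΣQ_i = 0:
540.7*0.449*(T − 365.1) + 992.7*3.99*(T − 32.4) = 0
242.77(T − 365.1) + 3960.9(T − 32.4) = 0
4203.6 T = 216969
T = 216969/4203.6 ≈ 51.61 °C

T_f ≈ 51.6 °C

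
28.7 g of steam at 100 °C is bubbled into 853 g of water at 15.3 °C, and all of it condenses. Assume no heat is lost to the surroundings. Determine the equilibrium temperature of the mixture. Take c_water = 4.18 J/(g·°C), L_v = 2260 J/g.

T_f ≈ 35.7 °C

Energy conservation, ΣQ = 0:
steam→water at 100 °C releases m L_v = 28.7·2260 = 64862
  condensate cools 100→T: 28.7·4.18·(T − 100) = 119.97(T − 100)
  water warms: 853·4.18·(T − 15.3) = 3565.5(T − 15.3)
3685.5 T = 64862 + 11997 + 54553 = 131411
T ≈ 35.66 °C — below 100 °C, confirming all the steam condensed.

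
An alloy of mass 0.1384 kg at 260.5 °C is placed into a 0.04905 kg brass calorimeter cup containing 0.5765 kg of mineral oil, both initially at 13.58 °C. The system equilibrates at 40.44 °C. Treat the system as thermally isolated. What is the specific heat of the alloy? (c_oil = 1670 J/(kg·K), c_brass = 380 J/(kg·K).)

c ≈ 866 J/(kg·K)

Taking heat into each body as positive, Σ m c ΔT = 0:
0.1384×c×(40.44 − 260.5) + 0.5765×1670×(40.44 − 13.58) + 0.04905×380×(40.44 − 13.58) = 0
-30.46 c = -26360
c = -26360/-30.46 ≈ 865.5 J/(kg·K)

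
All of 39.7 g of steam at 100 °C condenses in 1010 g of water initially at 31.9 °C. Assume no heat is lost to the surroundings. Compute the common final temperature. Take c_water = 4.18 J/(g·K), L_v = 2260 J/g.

Let T be the final temperature. ΣQ_i = 0:
steam→water at 100 °C releases m L_v = 39.7·2260 = 89722
  condensate cools 100→T: 39.7·4.18·(T − 100) = 165.95(T − 100)
  water warms: 1010·4.18·(T − 31.9) = 4221.8(T − 31.9)
4387.7 T = 89722 + 16595 + 134675 = 240992
T ≈ 54.92 °C, under the boiling point, so the assumption holds.

T_f ≈ 54.9 °C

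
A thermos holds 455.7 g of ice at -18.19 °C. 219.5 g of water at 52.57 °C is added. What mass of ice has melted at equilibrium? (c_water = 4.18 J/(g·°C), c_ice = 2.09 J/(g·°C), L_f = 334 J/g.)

m_melted ≈ 92.5 g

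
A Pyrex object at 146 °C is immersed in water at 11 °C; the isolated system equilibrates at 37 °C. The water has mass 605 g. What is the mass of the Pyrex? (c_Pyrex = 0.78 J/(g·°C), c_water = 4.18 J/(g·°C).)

m ≈ 773 g

Heat lost by the Pyrex = heat gained by the water:
m·0.78·(146 − 37) = 605·4.18·(37 − 11)
85.02 m = 65751  ⇒  m ≈ 773.4 g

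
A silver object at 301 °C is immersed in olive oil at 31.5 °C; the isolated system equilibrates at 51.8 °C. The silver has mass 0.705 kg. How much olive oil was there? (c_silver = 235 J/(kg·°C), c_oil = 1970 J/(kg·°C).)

m ≈ 1.03 kg

|Q_silver| = |Q_oil|:
0.705×235×(301 − 51.8) = m×1970×(51.8 − 31.5)
39991 m = 41286  ⇒  m ≈ 1.032 kg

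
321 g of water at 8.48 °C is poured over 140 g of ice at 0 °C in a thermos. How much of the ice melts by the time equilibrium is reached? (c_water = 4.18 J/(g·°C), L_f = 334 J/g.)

Cooling the water to 0 °C releases 321·4.18·8.48 = 11378 J.
To melt every bit of ice: 140·334 = 46760 J.
11378 J < 46760 J, so only part of the ice melts and the system sits at 0 °C.
m_melt = 11378 / L_f = 34.07 g.

m_melted ≈ 34.1 g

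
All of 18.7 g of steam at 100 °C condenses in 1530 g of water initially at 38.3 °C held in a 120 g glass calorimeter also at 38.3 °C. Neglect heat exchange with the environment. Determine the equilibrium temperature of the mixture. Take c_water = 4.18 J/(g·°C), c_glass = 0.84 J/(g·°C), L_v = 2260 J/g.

T_f ≈ 45.5 °C

Heat gained plus heat lost sum to zero:
condense steam: −18.7·2260 = −42262; condensed water 100 °C→T: 78.17(T − 100); original water: 6395.4(T − 38.3); cup: 100.8(T − 38.3)
6574.4 T = 42262 + 7816.6 + 248804 = 298883
T ≈ 45.46 °C, under the boiling point, so the assumption holds.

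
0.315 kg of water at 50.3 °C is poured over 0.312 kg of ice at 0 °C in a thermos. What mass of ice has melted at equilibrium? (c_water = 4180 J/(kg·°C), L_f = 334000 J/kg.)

Heat available from the water dropping to 0 °C: 0.315·4180·50.3 = 66230 J.
Fully melting the ice requires m_ice L_f = 0.312·334000 = 104208 J.
That's not enough to melt it all — equilibrium is at 0 °C with ice remaining.
Mass melted = 66230/334000 ≈ 0.1983 kg.

m_melted ≈ 0.198 kg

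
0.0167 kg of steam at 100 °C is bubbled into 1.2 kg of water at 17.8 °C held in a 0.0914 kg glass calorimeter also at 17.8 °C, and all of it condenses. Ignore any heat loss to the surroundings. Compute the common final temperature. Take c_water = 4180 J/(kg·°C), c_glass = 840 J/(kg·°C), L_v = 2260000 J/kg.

T_f ≈ 26.2 °C

Let T be the final temperature. ΣQ_i = 0:
condense steam: −0.0167×2260000 = −37742; condensate cools 100→T: 0.0167×4180×(T − 100) = 69.81(T − 100); original water: 5016(T − 17.8); glass cup: 0.0914×840×(T − 17.8) = 76.78(T − 17.8)
5162.6 T = 37742 + 6980.6 + 90651 = 135374
T ≈ 26.22 °C, under the boiling point, so the assumption holds.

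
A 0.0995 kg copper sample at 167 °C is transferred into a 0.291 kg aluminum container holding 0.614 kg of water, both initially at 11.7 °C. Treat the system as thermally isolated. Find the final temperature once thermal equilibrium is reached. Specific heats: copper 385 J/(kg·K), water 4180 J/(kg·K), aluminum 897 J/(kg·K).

Let T be the final temperature. ΣQ_i = 0:
0.0995*385*(T − 167) + 0.614*4180*(T − 11.7) + 0.291*897*(T − 11.7) = 0
38.31(T − 167) + 2566.5(T − 11.7) + 261.03(T − 11.7) = 0
2865.9 T = 39480
T = 39480 / 2865.9 = 13.8 °C

T_f ≈ 13.8 °C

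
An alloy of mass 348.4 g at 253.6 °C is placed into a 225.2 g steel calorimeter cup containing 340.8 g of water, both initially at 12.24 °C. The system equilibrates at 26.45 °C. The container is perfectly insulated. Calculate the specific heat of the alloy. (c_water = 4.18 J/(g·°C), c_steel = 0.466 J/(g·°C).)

Energy conservation, ΣQ = 0:
348.4·c·(26.45 − 253.6) + 340.8·4.18·(26.45 − 12.24) + 225.2·0.466·(26.45 − 12.24) = 0
-79139 c = -21734
c = -21734/-79139 ≈ 0.2746 J/(g·°C)

c ≈ 0.275 J/(g·°C)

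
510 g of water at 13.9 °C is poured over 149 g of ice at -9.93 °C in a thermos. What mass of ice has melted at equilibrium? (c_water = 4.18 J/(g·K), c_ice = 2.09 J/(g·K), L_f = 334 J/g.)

m_melted ≈ 79.5 g

Heat available from the water dropping to 0 °C: 510×4.18×13.9 = 29632 J.
Of that, 149×2.09×9.93 = 3092.3 J goes to bring the ice to 0 °C, leaving 26540 J.
To melt every bit of ice: 149×334 = 49766 J.
Since 26540 < 49766 J, not all the ice melts; equilibrium is at 0 °C.
m_melted×334 = 26540  ⇒  m_melted ≈ 79.46 g.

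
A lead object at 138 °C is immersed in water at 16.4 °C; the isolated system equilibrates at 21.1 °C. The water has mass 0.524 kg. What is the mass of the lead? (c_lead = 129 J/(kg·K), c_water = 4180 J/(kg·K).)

m ≈ 0.683 kg

Taking heat into each body as positive, Σ m c ΔT = 0:
m×129×(21.1 − 138) + 0.524×4180×(21.1 − 16.4) = 0
-15080 m = -10295
m = -10295/-15080 ≈ 0.6827 kg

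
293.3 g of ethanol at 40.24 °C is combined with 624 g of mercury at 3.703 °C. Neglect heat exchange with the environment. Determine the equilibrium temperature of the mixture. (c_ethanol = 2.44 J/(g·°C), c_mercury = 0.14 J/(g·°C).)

Setting the total heat transfer to zero:
293.3×2.44×(T − 40.24) + 624×0.14×(T − 3.703) = 0
715.65(T − 40.24) + 87.36(T − 3.703) = 0
803.01 T = 29121
T = 29121/803.01 ≈ 36.27 °C

T_f ≈ 36.3 °C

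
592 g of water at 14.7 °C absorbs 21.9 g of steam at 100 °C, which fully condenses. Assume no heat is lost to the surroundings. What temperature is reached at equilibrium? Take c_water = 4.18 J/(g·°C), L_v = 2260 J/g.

T_f ≈ 37.0 °C

Let T be the final temperature. ΣQ_i = 0:
steam→water at 100 °C releases m L_v = 21.9×2260 = 49494
  condensate cools 100→T: 21.9×4.18×(T − 100) = 91.54(T − 100)
  water warms: 592×4.18×(T − 14.7) = 2474.6(T − 14.7)
2566.1 T = 49494 + 9154.2 + 36376 = 95024
T ≈ 37.03 °C, under the boiling point, so the assumption holds.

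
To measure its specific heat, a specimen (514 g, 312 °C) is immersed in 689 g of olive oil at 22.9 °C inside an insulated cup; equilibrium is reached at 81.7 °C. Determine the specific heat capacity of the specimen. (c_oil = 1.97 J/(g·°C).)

Setting the total heat transfer to zero:
514×c×(81.7 − 312) + 689×1.97×(81.7 − 22.9) = 0
-118374 c = -79811
c = -79811/-118374 ≈ 0.6742 J/(g·°C)

c ≈ 0.674 J/(g·°C)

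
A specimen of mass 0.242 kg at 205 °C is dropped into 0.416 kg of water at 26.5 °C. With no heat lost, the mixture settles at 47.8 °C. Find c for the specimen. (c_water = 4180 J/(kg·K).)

m_s c (T_s − T_f) = m_water c_water (T_f − T_0):
0.242·c·(205 − 47.8) = 0.416·4180·(47.8 − 26.5)
38.04 c = 37038  ⇒  c ≈ 973.6 J/(kg·K)

c ≈ 974 J/(kg·K)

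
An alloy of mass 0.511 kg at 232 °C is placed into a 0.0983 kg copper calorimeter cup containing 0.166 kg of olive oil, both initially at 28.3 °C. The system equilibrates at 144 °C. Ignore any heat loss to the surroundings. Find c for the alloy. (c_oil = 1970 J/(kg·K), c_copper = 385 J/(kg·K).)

Let T be the final temperature. ΣQ_i = 0:
0.511·c·(144 − 232) + 0.166·1970·(144 − 28.3) + 0.0983·385·(144 − 28.3) = 0
-44.97 c = -42215
c = -42215/-44.97 ≈ 938.8 J/(kg·K)

c ≈ 939 J/(kg·K)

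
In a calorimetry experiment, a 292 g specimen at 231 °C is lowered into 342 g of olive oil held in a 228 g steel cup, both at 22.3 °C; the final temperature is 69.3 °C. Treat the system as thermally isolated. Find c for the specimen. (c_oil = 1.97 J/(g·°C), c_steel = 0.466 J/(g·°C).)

c ≈ 0.776 J/(g·°C)

Taking heat into each body as positive, Σ m c ΔT = 0:
292·c·(69.3 − 231) + 342·1.97·(69.3 − 22.3) + 228·0.466·(69.3 − 22.3) = 0
-47216 c = -36659
c = -36659/-47216 ≈ 0.7764 J/(g·°C)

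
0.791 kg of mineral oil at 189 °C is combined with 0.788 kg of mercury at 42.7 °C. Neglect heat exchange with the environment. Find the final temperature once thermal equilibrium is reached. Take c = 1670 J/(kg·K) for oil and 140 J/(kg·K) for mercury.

T_f ≈ 177.7 °C

Setting the total heat transfer to zero:
0.791×1670×(T − 189) + 0.788×140×(T − 42.7) = 0
1321(T − 189) + 110.32(T − 42.7) = 0
(1321 + 110.32) T = 1321×189 + 110.32×42.7
T ≈ 177.72 °C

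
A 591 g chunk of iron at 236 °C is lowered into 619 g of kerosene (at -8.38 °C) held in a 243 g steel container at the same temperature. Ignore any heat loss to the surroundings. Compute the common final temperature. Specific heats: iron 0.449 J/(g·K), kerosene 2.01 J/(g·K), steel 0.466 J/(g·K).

With ΣQ=0 the equilibrium temperature is the m·c-weighted mean:
T_f = (265.36·236 + 1244.2·(-8.38) + 113.24·(-8.38)) / (265.36 + 1244.2 + 113.24)
    = 51249 / 1622.8 ≈ 31.58 °C

T_f ≈ 31.6 °C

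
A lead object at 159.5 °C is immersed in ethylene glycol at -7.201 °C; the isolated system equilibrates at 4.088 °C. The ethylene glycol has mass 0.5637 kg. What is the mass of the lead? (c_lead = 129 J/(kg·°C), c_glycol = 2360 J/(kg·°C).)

m ≈ 0.749 kg

Heat lost by the lead = heat gained by the glycol:
m×129×(159.5 − 4.088) = 0.5637×2360×(4.088 − (-7.201))
20048 m = 15018  ⇒  m ≈ 0.7491 kg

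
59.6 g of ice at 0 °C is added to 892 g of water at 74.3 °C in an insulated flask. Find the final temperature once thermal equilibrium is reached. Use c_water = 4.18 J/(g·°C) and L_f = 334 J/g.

Conservation of energy gives ΣQ = 0:
latent heat to melt: 59.6·334 = 19906
  meltwater 0→T: 59.6·4.18·T = 249.13 T
  water cools: 892·4.18·(T − 74.3) = 3728.6(T − 74.3)
3977.7 T = 277032 − 19906 = 257126
T ≈ 64.64 °C. Since T > 0 °C, the all-ice-melts assumption holds.

T_f ≈ 64.6 °C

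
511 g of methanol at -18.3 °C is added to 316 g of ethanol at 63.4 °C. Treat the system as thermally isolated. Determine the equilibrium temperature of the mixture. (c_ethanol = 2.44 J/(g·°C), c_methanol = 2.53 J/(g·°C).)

Energy conservation, ΣQ = 0:
316*2.44*(T − 63.4) + 511*2.53*(T − (-18.3)) = 0
2063.9 T = 25225
T ≈ 12.22 °C

T_f ≈ 12.2 °C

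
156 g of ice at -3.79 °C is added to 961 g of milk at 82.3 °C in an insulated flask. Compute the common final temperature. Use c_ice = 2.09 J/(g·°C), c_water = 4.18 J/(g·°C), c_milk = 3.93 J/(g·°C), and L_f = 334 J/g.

Taking heat into each body as positive, Σ m c ΔT = 0:
warm ice to 0 °C: 156×2.09×(0 − (-3.79)) = 1235.7; latent heat to melt: 156×334 = 52104; meltwater 0→T: 156×4.18×T = 652.08 T; milk cools: 961×3.93×(T − 82.3) = 3776.7(T − 82.3)
4428.8 T = 310825 − 53340 = 257485
T ≈ 58.14 °C — above 0 °C, consistent with complete melting.

T_f ≈ 58.1 °C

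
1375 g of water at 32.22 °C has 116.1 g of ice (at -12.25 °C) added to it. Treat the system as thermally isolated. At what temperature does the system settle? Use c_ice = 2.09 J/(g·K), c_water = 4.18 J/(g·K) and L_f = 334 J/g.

T_f ≈ 23.0 °C

Taking heat into each body as positive, Σ m c ΔT = 0:
warm ice to 0 °C: 116.1·2.09·(0 − (-12.25)) = 2972.5; melt ice: 116.1·334 = 38777; meltwater 0→T: 116.1·4.18·T = 485.3 T; water: 5747.5(T − 32.22)
6232.8 T = 185184 − 41750 = 143435
T ≈ 23.01 °C. Since T > 0 °C, the all-ice-melts assumption holds.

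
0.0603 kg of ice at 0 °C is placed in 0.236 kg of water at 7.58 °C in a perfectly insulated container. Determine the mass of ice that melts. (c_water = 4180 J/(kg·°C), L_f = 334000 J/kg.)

Heat available from the water dropping to 0 °C: 0.236×4180×7.58 = 7477.5 J.
Fully melting the ice requires m_ice L_f = 0.0603×334000 = 20140 J.
7477.5 J < 20140 J, so only part of the ice melts and the system sits at 0 °C.
m_melt = 7477.5 / L_f = 0.02239 kg.

m_melted ≈ 0.0224 kg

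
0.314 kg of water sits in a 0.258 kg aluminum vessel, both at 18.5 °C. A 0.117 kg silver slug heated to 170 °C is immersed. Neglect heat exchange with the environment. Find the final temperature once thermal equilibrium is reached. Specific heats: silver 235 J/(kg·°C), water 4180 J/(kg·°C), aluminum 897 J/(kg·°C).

Setting the total heat transfer to zero:
0.117·235·(T − 170) + 0.314·4180·(T − 18.5) + 0.258·897·(T − 18.5) = 0
27.5(T − 170) + 1312.5(T − 18.5) + 231.43(T − 18.5) = 0
1571.4 T = 33237
T = 33237/1571.4 ≈ 21.15 °C

T_f ≈ 21.2 °C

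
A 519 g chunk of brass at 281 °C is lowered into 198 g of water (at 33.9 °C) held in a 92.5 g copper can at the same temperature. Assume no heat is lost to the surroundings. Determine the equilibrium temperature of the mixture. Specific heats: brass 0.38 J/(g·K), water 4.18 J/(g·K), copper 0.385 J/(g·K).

T_f ≈ 79.9 °C

With ΣQ=0 the equilibrium temperature is the m·c-weighted mean:
T_f = (197.22×281 + 827.64×33.9 + 35.61×33.9) / (197.22 + 827.64 + 35.61)
    = 84683 / 1060.5 ≈ 79.85 °C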